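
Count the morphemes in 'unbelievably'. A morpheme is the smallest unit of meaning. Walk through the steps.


Decomposition: un- (prefix) + believe (root) + -able (suffix) + -ly (suffix) = 4 morpheme(s)

4 morphemes


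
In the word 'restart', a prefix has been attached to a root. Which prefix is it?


The word 'restart' = 're' (prefix) + 'start' (root). The prefix is 're'.

re


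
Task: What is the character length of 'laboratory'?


Spell out 'laboratory' and number each letter: l(1), a(2), b(3), o(4), r(5), a(6), t(7), o(8), r(9), y(10). Total: 10 letters.

10


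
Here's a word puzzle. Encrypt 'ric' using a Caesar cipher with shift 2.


Shift each letter by 2: r -> t, i -> k, c -> e. Result: 'tke'.

tke


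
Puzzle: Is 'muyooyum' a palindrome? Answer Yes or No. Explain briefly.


Forward: 'muyooyum'
Reversed: 'muyooyum'
They are identical.

Yes


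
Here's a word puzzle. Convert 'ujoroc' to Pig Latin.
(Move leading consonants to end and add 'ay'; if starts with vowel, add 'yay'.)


'ujoroc' starts with a vowel, so add 'yay': 'ujorocyay'.

ujorocyay


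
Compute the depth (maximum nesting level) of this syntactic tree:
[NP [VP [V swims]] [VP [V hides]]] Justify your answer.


Count bracket nesting levels:
'[' at pos 0: depth = 1
'[' at pos 4: depth = 2
'[' at pos 8: depth = 3
'[' at pos 19: depth = 2
'[' at pos 23: depth = 3
Maximum depth reached: 3

3


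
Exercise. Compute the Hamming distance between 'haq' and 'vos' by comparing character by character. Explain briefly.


Alignment:
Position 1: 'h' vs 'v' = DIFFER
Position 2: 'a' vs 'o' = DIFFER
Position 3: 'q' vs 's' = DIFFER
Total differences: 3

3


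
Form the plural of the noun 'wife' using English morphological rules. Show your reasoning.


Apply rule: Change -fe to -ves. 'wife' becomes 'wives'.

wives


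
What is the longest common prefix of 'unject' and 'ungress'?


Compare from the start: 2 characters match: 'un'. Mismatch at position 3: 'j' vs 'g'.

un


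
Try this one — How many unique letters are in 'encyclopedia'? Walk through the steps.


Unique letters in 'encyclopedia': {a, c, d, e, i, l, n, o, p, y} = 10 distinct letters.

10


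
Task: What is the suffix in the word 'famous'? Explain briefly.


The word 'famous' = 'fame' (root) + '-ous' (suffix). The suffix is '-ous'.

ous


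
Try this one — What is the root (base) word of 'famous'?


Remove suffix '-ous' from 'famous' to get root 'fame'.

fame


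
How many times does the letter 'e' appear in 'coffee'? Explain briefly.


Letter 'e' in 'coffee': found at position(s) 5, 6 = 2 occurrence(s).

2


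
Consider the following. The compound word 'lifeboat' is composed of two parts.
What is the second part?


Split 'lifeboat' into 'life' + 'boat'. The second part is 'boat'.

boat


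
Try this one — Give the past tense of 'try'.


Apply rule: Change -y to -ied. 'try' becomes 'tried'.

tried


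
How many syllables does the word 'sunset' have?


Break 'sunset' into syllables: sun-set -> sun | set = 2 syllables

2 syllables


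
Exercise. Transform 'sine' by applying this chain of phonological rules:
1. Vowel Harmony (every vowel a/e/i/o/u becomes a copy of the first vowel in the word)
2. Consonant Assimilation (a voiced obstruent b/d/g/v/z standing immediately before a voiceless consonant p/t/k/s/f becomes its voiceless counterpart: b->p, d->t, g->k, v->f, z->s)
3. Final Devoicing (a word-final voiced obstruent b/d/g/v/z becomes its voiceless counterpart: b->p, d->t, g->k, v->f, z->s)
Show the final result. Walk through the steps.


Starting form: 'sine'
Rule 1: Vowel Harmony: all vowels become 'i' (matching first vowel). 'sine' -> 'sini'
Rule 2: Consonant Assimilation: no voiced obstruent (b/d/g/v/z) stands immediately before a voiceless consonant (p/t/k/s/f). No change.
Rule 3: Final Devoicing: the word ends in the vowel 'i', not a consonant. No change.
Final form: 'sini'

sini


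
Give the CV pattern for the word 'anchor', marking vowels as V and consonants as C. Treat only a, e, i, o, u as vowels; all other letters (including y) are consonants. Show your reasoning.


Letter mapping: a = V, n = C, c = C, h = C, o = V, r = C.

VCCCVC


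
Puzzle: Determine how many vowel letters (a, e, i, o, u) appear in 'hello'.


Vowels in 'hello': e, o = 2 vowels.

2


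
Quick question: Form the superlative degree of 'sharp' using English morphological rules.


Apply superlative formation (add -est): 'sharp' -> 'sharpest'.

sharpest


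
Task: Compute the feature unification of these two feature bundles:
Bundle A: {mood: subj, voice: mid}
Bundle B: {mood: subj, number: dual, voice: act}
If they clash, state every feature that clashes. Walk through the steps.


Compare features:
mood: A=subj vs B=subj -> unified: subj
number: A=_ vs B=dual -> unified: dual
voice: A=mid vs B=act -> CLASH
Clash detected on feature 'voice' (mid vs act); unification fails.

CLASH on 'voice' (mid vs act)


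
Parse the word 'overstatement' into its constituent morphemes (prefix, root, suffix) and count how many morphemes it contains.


Step 1: Identify prefix: 'over' (meaning: excessively)
Step 2: Identify root: 'state'
Step 3: Identify suffix(es): 'ment'
Decomposition: over- (prefix: excessively) + state (root) + -ment (suffix: action/result)
Total morphemes: 3

3 morphemes (over- (prefix: excessively) + state (root) + -ment (suffix: action/result))


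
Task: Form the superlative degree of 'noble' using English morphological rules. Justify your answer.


Apply superlative formation (ends in e: add -st): 'noble' -> 'noblest'.

noblest


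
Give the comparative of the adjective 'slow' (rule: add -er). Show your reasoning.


Apply comparative formation (add -er): 'slow' -> 'slower'.

slower


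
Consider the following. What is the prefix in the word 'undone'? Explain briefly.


The word 'undone' = 'un' (prefix) + 'done' (root). The prefix is 'un'.

un


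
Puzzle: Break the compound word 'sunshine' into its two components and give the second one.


Split 'sunshine' into 'sun' + 'shine'. The second part is 'shine'.

shine


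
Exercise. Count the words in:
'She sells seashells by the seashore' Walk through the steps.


Split into words: She | sells | seashells | by | the | seashore = 6 words.

6


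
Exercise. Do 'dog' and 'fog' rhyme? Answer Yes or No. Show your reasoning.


Rime (stressed vowel + following sounds) of 'dog': -og = /ɒg/
Rime of 'fog': -og = /ɒg/
/ɒg/ and /ɒg/ are the same ending sound, so the words rhyme.

Yes


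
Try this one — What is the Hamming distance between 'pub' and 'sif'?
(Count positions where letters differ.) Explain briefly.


Alignment:
Position 1: 'p' vs 's' = DIFFER
Position 2: 'u' vs 'i' = DIFFER
Position 3: 'b' vs 'f' = DIFFER
Total differences: 3

3


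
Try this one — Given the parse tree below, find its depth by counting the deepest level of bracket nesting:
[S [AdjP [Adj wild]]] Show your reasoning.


Count bracket nesting levels:
'[' at pos 0: depth = 1
'[' at pos 3: depth = 2
'[' at pos 9: depth = 3
Maximum depth reached: 3

3


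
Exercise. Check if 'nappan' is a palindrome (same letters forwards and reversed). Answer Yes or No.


Forward: 'nappan'
Reversed: 'nappan'
They are identical.

Yes


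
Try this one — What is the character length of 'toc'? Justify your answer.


Spell out 'toc' and number each letter: t(1), o(2), c(3). Total: 3 letters.

3


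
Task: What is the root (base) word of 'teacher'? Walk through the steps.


Remove suffix '-er' from 'teacher' to get root 'teach'.

teach


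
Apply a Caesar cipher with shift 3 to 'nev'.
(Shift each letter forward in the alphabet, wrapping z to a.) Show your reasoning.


Shift each letter by 3: n -> q, e -> h, v -> y. Result: 'qhy'.

qhy


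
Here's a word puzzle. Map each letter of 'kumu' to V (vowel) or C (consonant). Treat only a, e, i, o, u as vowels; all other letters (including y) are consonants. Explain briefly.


Letter mapping: k = C, u = V, m = C, u = V.

CVCV


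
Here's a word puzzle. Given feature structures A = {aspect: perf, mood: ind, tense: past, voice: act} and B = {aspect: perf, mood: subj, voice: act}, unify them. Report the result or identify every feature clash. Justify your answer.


Compare features:
aspect: A=perf vs B=perf -> unified: perf
mood: A=ind vs B=subj -> CLASH
tense: A=past vs B=_ -> unified: past
voice: A=act vs B=act -> unified: act
Clash detected on feature 'mood' (ind vs subj); unification fails.

CLASH on 'mood' (ind vs subj)


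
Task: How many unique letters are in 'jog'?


Unique letters in 'jog': {g, j, o} = 3 distinct letters.

3


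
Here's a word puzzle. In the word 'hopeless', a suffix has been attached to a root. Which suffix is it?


The word 'hopeless' = 'hope' (root) + '-less' (suffix). The suffix is '-less'.

less


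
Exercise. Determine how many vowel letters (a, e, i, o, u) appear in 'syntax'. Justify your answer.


Vowels in 'syntax': a = 1 vowels.

1


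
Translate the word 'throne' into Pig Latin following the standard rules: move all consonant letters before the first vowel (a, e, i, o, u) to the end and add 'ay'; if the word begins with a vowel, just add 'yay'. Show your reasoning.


'throne': move consonant cluster 'thr' to end and add 'ay': 'onethray'.

onethray


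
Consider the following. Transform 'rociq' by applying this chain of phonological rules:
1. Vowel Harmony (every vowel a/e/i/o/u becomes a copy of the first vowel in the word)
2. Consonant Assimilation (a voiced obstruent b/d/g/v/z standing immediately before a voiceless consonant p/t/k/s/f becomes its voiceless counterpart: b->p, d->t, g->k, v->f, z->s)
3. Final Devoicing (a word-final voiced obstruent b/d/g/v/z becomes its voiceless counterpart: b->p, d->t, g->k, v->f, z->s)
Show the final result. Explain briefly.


Starting form: 'rociq'
Rule 1: Vowel Harmony: all vowels become 'o' (matching first vowel). 'rociq' -> 'rocoq'
Rule 2: Consonant Assimilation: no voiced obstruent (b/d/g/v/z) stands immediately before a voiceless consonant (p/t/k/s/f). No change.
Rule 3: Final Devoicing: final consonant 'q' is not one of the voiced obstruents b/d/g/v/z. No change.
Final form: 'rocoq'

rocoq


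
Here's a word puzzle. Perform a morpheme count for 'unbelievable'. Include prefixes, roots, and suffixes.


Decomposition: un- (prefix) + believe (root) + -able (suffix) = 3 morpheme(s)

3 morphemes


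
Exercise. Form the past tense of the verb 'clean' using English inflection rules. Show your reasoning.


Apply rule: Add -ed. 'clean' becomes 'cleaned'.

cleaned


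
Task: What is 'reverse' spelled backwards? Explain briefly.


Reverse 'reverse' character by character: 'esrever'.

esrever


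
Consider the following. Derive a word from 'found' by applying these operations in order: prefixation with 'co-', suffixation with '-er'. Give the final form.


Step 1: Add prefix 'co-' to 'found' = 'cofound'
Step 2: Add suffix '-er' to 'cofound' = 'cofounder'

cofounder


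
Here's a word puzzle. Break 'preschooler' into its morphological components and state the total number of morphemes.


Step 1: Identify prefix: 'pre' (meaning: before)
Step 2: Identify root: 'school'
Step 3: Identify suffix(es): 'er'
Decomposition: pre- (prefix: before) + school (root) + -er (suffix: one who)
Total morphemes: 3

3 morphemes (pre- (prefix: before) + school (root) + -er (suffix: one who))


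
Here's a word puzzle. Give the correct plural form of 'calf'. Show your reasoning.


Apply rule: Change -f to -ves. 'calf' becomes 'calves'.

calves


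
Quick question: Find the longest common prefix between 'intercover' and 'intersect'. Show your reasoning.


Compare from the start: 5 characters match: 'inter'. Mismatch at position 6: 'c' vs 's'.

inter


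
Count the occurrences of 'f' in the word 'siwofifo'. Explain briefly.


Letter 'f' in 'siwofifo': found at position(s) 5, 7 = 2 occurrence(s).

2


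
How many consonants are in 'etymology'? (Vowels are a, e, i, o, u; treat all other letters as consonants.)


Consonants in 'etymology': t, y, m, l, g, y = 6 consonants.

6


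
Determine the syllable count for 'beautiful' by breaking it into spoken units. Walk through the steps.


Break 'beautiful' into syllables: beau-ti-ful -> beau | ti | ful = 3 syllables

3 syllables


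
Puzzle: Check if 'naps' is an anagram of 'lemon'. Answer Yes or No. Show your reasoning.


Sorted letters of 'naps': 'anps'
Sorted letters of 'lemon': 'elmno'
They do not match.

No


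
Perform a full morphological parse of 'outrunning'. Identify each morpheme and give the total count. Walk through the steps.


Step 1: Identify prefix: 'out' (meaning: surpass)
Step 2: Identify root: 'run'
Step 3: Identify suffix(es): 'ing'
Decomposition: out- (prefix: surpass) + run (root) + -ing (suffix: ongoing action)
Total morphemes: 3

3 morphemes (out- (prefix: surpass) + run (root) + -ing (suffix: ongoing action))


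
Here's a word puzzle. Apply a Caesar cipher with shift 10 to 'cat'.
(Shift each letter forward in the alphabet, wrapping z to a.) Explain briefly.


Shift each letter by 10: c -> m, a -> k, t -> d. Result: 'mkd'.

mkd


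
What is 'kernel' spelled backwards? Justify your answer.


Reverse 'kernel' character by character: 'lenrek'.

lenrek


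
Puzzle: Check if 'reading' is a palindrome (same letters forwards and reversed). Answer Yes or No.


Forward: 'reading'
Reversed: 'gnidaer'
They differ.

No


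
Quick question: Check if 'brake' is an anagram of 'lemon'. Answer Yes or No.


Sorted letters of 'brake': 'abekr'
Sorted letters of 'lemon': 'elmno'
They do not match.

No


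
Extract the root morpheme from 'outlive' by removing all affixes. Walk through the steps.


Remove prefix 'out' from 'outlive' to get root 'live'.

live


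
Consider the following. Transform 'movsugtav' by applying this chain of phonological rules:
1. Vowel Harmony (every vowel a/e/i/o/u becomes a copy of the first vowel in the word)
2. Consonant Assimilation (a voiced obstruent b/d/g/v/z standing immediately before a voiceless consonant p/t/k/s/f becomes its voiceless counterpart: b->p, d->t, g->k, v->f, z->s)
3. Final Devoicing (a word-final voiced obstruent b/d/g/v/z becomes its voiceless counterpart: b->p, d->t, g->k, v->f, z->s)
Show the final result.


Starting form: 'movsugtav'
Rule 1: Vowel Harmony: all vowels become 'o' (matching first vowel). 'movsugtav' -> 'movsogtov'
Rule 2: Consonant Assimilation: voiced obstruent before voiceless consonant becomes voiceless ('vs' -> 'fs', 'gt' -> 'kt'). 'movsogtov' -> 'mofsoktov'
Rule 3: Final Devoicing: word-final voiced obstruent 'v' becomes voiceless 'f'. 'mofsoktov' -> 'mofsoktof'
Final form: 'mofsoktof'

mofsoktof


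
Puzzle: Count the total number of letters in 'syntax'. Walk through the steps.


Spell out 'syntax' and number each letter: s(1), y(2), n(3), t(4), a(5), x(6). Total: 6 letters.

6


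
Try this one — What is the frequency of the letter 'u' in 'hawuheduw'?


Letter 'u' in 'hawuheduw': found at position(s) 4, 8 = 2 occurrence(s).

2


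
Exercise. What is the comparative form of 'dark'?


Apply comparative formation (add -er): 'dark' -> 'darker'.

darker


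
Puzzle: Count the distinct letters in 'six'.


Unique letters in 'six': {i, s, x} = 3 distinct letters.

3


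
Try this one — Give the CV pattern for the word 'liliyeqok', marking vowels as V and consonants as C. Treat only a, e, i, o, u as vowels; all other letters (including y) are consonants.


Letter mapping: l = C, i = V, l = C, i = V, y = C, e = V, q = C, o = V, k = C.

CVCVCVCVC


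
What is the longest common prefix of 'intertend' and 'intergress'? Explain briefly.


Compare from the start: 5 characters match: 'inter'. Mismatch at position 6: 't' vs 'g'.

inter


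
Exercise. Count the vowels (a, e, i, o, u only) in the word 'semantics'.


Vowels in 'semantics': e, a, i = 3 vowels.

3


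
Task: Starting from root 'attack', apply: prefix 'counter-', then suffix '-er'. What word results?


Step 1: Add prefix 'counter-' to 'attack' = 'counterattack'
Step 2: Add suffix '-er' to 'counterattack' = 'counterattacker'

counterattacker


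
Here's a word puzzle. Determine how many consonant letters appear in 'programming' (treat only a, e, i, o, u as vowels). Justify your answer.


Consonants in 'programming': p, r, g, r, m, m, n, g = 8 consonants.

8


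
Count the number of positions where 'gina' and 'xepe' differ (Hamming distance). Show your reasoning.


Alignment:
Position 1: 'g' vs 'x' = DIFFER
Position 2: 'i' vs 'e' = DIFFER
Position 3: 'n' vs 'p' = DIFFER
Position 4: 'a' vs 'e' = DIFFER
Total differences: 4

4


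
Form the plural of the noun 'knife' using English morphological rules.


Apply rule: Change -fe to -ves. 'knife' becomes 'knives'.

knives


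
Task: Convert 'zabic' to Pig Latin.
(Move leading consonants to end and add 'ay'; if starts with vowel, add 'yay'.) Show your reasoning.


'zabic': move consonant cluster 'z' to end and add 'ay': 'abiczay'.

abiczay


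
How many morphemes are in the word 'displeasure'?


Decomposition: dis- (prefix) + please (root) + -ure (suffix) = 3 morpheme(s)

3 morphemes


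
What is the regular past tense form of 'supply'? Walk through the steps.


Apply rule: Change -y to -ied. 'supply' becomes 'supplied'.

supplied


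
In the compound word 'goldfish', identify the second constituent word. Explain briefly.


Split 'goldfish' into 'gold' + 'fish'. The second part is 'fish'.

fish


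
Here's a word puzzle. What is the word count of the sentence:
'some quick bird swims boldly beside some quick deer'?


Split into words: some | quick | bird | swims | boldly | beside | some | quick | deer = 9 words.

9


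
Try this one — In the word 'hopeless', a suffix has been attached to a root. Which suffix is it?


The word 'hopeless' = 'hope' (root) + '-less' (suffix). The suffix is '-less'.

less


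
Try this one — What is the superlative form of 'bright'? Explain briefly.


Apply superlative formation (add -est): 'bright' -> 'brightest'.

brightest


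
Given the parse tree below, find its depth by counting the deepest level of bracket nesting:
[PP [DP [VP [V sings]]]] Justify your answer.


Count bracket nesting levels:
'[' at pos 0: depth = 1
'[' at pos 4: depth = 2
'[' at pos 8: depth = 3
'[' at pos 12: depth = 4
Maximum depth reached: 4

4


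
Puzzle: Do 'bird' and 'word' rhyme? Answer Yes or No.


Rime (stressed vowel + following sounds) of 'bird': -ird = /ɜːrd/
Rime of 'word': -ord = /ɜːrd/
/ɜːrd/ and /ɜːrd/ are the same ending sound, so the words rhyme.

Yes


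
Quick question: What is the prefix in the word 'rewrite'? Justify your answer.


The word 'rewrite' = 're' (prefix) + 'write' (root). The prefix is 're'.

re


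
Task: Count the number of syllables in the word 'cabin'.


Break 'cabin' into syllables: cab-in -> cab | in = 2 syllables

2 syllables


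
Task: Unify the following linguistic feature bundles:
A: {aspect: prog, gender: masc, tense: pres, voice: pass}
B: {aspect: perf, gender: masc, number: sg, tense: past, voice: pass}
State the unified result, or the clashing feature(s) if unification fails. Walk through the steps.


Compare features:
aspect: A=prog vs B=perf -> CLASH
gender: A=masc vs B=masc -> unified: masc
number: A=_ vs B=sg -> unified: sg
tense: A=pres vs B=past -> CLASH
voice: A=pass vs B=pass -> unified: pass
Clashes detected on features 'aspect' (prog vs perf) and 'tense' (pres vs past); unification fails.

CLASH on 'aspect' (prog vs perf) and 'tense' (pres vs past)


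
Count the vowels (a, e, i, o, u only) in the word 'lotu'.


Vowels in 'lotu': o, u = 2 vowels.

2


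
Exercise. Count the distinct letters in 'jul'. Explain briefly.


Unique letters in 'jul': {j, l, u} = 3 distinct letters.

3


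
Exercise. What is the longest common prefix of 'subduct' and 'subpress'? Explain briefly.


Compare from the start: 3 characters match: 'sub'. Mismatch at position 4: 'd' vs 'p'.

sub


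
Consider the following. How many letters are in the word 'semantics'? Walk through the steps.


Spell out 'semantics' and number each letter: s(1), e(2), m(3), a(4), n(5), t(6), i(7), c(8), s(9). Total: 9 letters.

9


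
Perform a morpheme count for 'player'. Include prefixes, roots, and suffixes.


Decomposition: play (root) + -er (suffix) = 2 morpheme(s)

2 morphemes


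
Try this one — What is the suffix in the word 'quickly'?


The word 'quickly' = 'quick' (root) + '-ly' (suffix). The suffix is '-ly'.

ly


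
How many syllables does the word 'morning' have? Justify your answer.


Break 'morning' into syllables: morn-ing -> morn | ing = 2 syllables

2 syllables


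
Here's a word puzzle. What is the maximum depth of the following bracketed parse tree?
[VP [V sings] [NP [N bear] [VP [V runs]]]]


Count bracket nesting levels:
'[' at pos 0: depth = 1
'[' at pos 4: depth = 2
'[' at pos 14: depth = 2
'[' at pos 18: depth = 3
'[' at pos 27: depth = 3
'[' at pos 31: depth = 4
Maximum depth reached: 4

4


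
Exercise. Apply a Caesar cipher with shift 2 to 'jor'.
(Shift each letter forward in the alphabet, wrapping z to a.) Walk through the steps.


Shift each letter by 2: j -> l, o -> q, r -> t. Result: 'lqt'.

lqt


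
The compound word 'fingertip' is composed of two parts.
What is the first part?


Split 'fingertip' into 'finger' + 'tip'. The first part is 'finger'.

finger


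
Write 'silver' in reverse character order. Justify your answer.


Reverse 'silver' character by character: 'revlis'.

revlis


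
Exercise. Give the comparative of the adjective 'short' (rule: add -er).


Apply comparative formation (add -er): 'short' -> 'shorter'.

shorter


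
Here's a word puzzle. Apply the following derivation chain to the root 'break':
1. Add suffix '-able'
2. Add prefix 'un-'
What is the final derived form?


Step 1: Add suffix '-able' to 'break' = 'breakable'
Step 2: Add prefix 'un-' to 'breakable' = 'unbreakable'

unbreakable


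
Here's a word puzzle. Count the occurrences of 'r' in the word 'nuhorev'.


Letter 'r' in 'nuhorev': found at position(s) 5 = 1 occurrence(s).

1


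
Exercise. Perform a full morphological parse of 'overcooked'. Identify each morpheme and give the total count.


Step 1: Identify prefix: 'over' (meaning: excessively)
Step 2: Identify root: 'cook'
Step 3: Identify suffix(es): 'ed'
Decomposition: over- (prefix: excessively) + cook (root) + -ed (suffix: past)
Total morphemes: 3

3 morphemes (over- (prefix: excessively) + cook (root) + -ed (suffix: past))


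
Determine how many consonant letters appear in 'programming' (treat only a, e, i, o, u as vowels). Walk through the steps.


Consonants in 'programming': p, r, g, r, m, m, n, g = 8 consonants.

8


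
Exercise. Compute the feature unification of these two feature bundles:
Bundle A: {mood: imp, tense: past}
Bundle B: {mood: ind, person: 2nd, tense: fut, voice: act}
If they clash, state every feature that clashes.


Compare features:
mood: A=imp vs B=ind -> CLASH
person: A=_ vs B=2nd -> unified: 2nd
tense: A=past vs B=fut -> CLASH
voice: A=_ vs B=act -> unified: act
Clashes detected on features 'mood' (imp vs ind) and 'tense' (past vs fut); unification fails.

CLASH on 'mood' (imp vs ind) and 'tense' (past vs fut)


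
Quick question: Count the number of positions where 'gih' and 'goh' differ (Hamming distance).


Alignment:
Position 1: 'g' vs 'g' = match
Position 2: 'i' vs 'o' = DIFFER
Position 3: 'h' vs 'h' = match
Total differences: 1

1


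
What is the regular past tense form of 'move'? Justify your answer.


Apply rule: Add -d (word ends in -e). 'move' becomes 'moved'.

moved


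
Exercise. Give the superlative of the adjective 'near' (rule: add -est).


Apply superlative formation (add -est): 'near' -> 'nearest'.

nearest


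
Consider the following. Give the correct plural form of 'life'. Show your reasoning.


Apply rule: Change -fe to -ves. 'life' becomes 'lives'.

lives


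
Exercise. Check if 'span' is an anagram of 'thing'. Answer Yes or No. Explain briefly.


Sorted letters of 'span': 'anps'
Sorted letters of 'thing': 'ghint'
They do not match.

No


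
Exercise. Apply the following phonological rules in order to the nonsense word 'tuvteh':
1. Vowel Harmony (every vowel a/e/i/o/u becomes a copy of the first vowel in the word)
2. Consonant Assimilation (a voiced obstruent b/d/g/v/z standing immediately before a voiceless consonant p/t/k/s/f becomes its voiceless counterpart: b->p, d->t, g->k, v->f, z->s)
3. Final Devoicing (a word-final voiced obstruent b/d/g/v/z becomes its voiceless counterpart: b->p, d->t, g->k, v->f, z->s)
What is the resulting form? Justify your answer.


Starting form: 'tuvteh'
Rule 1: Vowel Harmony: all vowels become 'u' (matching first vowel). 'tuvteh' -> 'tuvtuh'
Rule 2: Consonant Assimilation: voiced obstruent before voiceless consonant becomes voiceless ('vt' -> 'ft'). 'tuvtuh' -> 'tuftuh'
Rule 3: Final Devoicing: final consonant 'h' is not one of the voiced obstruents b/d/g/v/z. No change.
Final form: 'tuftuh'

tuftuh


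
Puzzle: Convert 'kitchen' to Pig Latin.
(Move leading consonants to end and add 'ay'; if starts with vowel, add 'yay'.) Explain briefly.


'kitchen': move consonant cluster 'k' to end and add 'ay': 'itchenkay'.

itchenkay


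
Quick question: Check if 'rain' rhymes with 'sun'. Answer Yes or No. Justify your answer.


Rime (stressed vowel + following sounds) of 'rain': -ain = /eɪn/
Rime of 'sun': -un = /ʌn/
/eɪn/ and /ʌn/ are different ending sounds, so the words do not rhyme.

No


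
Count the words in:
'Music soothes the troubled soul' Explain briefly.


Split into words: Music | soothes | the | troubled | soul = 5 words.

5


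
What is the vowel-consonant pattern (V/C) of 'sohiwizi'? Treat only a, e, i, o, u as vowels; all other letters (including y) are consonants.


Letter mapping: s = C, o = V, h = C, i = V, w = C, i = V, z = C, i = V.

CVCVCVCV


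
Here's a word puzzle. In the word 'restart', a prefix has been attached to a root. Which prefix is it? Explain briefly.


The word 'restart' = 're' (prefix) + 'start' (root). The prefix is 're'.

re


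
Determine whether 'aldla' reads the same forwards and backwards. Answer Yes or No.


Forward: 'aldla'
Reversed: 'aldla'
They are identical.

Yes


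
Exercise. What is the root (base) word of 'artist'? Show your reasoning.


Remove suffix '-ist' from 'artist' to get root 'art'.

art


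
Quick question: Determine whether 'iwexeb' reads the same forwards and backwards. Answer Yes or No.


Forward: 'iwexeb'
Reversed: 'bexewi'
They differ.

No


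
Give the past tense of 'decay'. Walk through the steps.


Apply rule: Add -ed. 'decay' becomes 'decayed'.

decayed


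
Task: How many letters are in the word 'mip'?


Spell out 'mip' and number each letter: m(1), i(2), p(3). Total: 3 letters.

3


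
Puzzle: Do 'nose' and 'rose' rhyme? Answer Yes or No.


Rime (stressed vowel + following sounds) of 'nose': -ose = /oʊz/
Rime of 'rose': -ose = /oʊz/
/oʊz/ and /oʊz/ are the same ending sound, so the words rhyme.

Yes


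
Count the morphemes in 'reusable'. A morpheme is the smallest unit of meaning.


Decomposition: re- (prefix) + use (root) + -able (suffix) = 3 morpheme(s)

3 morphemes


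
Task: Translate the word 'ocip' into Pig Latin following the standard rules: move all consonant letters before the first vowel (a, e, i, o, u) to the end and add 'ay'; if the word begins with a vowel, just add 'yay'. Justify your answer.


'ocip' starts with a vowel, so add 'yay': 'ocipyay'.

ocipyay


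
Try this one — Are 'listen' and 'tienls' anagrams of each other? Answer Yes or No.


Sorted letters of 'listen': 'eilnst'
Sorted letters of 'tienls': 'eilnst'
They match.

Yes


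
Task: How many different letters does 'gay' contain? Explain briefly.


Unique letters in 'gay': {a, g, y} = 3 distinct letters.

3


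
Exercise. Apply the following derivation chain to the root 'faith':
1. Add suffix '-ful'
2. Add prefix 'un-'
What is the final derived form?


Step 1: Add suffix '-ful' to 'faith' = 'faithful'
Step 2: Add prefix 'un-' to 'faithful' = 'unfaithful'

unfaithful


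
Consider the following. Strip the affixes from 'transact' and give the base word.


Remove prefix 'trans' from 'transact' to get root 'act'.

act


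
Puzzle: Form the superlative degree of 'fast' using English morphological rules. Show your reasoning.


Apply superlative formation (add -est): 'fast' -> 'fastest'.

fastest


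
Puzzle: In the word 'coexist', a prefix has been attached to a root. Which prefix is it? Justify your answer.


The word 'coexist' = 'co' (prefix) + 'exist' (root). The prefix is 'co'.

co


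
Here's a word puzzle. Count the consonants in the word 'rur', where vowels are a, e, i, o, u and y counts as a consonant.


Consonants in 'rur': r, r = 2 consonants.

2


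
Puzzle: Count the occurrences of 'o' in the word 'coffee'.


Letter 'o' in 'coffee': found at position(s) 2 = 1 occurrence(s).

1


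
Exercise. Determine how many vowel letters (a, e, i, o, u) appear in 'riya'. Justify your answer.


Vowels in 'riya': i, a = 2 vowels.

2


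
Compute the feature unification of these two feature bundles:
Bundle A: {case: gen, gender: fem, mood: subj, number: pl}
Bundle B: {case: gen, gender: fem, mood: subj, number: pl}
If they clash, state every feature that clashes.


Compare features:
case: A=gen vs B=gen -> unified: gen
gender: A=fem vs B=fem -> unified: fem
mood: A=subj vs B=subj -> unified: subj
number: A=pl vs B=pl -> unified: pl
No clashes found.

Unified: {case: gen, gender: fem, mood: subj, number: pl}


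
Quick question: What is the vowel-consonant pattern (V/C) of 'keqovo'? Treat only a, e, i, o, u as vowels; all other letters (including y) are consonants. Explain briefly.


Letter mapping: k = C, e = V, q = C, o = V, v = C, o = V.

CVCVCV


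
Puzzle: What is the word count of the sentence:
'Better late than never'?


Split into words: Better | late | than | never = 4 words.

4


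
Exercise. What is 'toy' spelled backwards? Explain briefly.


Reverse 'toy' character by character: 'yot'.

yot


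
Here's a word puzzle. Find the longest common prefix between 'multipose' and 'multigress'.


Compare from the start: 5 characters match: 'multi'. Mismatch at position 6: 'p' vs 'g'.

multi


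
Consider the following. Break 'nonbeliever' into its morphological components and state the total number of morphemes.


Step 1: Identify prefix: 'non' (meaning: not)
Step 2: Identify root: 'believe'
Step 3: Identify suffix(es): 'er'
Decomposition: non- (prefix: not) + believe (root) + -er (suffix: one who)
Total morphemes: 3

3 morphemes (non- (prefix: not) + believe (root) + -er (suffix: one who))


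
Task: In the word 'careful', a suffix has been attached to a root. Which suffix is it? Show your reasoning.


The word 'careful' = 'care' (root) + '-ful' (suffix). The suffix is '-ful'.

ful


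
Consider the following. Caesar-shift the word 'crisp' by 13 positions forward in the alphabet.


Shift each letter by 13: c -> p, r -> e, i -> v, s -> f, p -> c. Result: 'pevfc'.

pevfc


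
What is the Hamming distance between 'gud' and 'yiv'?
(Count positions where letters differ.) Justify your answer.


Alignment:
Position 1: 'g' vs 'y' = DIFFER
Position 2: 'u' vs 'i' = DIFFER
Position 3: 'd' vs 'v' = DIFFER
Total differences: 3

3


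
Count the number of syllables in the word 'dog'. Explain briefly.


Break 'dog' into syllables: dog -> dog = 1 syllable

1 syllable


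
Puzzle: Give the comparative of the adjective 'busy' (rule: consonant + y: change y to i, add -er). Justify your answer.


Apply comparative formation (consonant + y: change y to i, add -er): 'busy' -> 'busier'.

busier


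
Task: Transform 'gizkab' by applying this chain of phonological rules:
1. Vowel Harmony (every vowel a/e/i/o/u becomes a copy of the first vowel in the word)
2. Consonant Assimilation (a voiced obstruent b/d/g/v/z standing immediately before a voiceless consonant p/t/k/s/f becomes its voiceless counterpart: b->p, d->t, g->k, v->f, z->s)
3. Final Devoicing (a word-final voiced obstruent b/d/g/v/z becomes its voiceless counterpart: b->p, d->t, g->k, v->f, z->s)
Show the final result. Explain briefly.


Starting form: 'gizkab'
Rule 1: Vowel Harmony: all vowels become 'i' (matching first vowel). 'gizkab' -> 'gizkib'
Rule 2: Consonant Assimilation: voiced obstruent before voiceless consonant becomes voiceless ('zk' -> 'sk'). 'gizkib' -> 'giskib'
Rule 3: Final Devoicing: word-final voiced obstruent 'b' becomes voiceless 'p'. 'giskib' -> 'giskip'
Final form: 'giskip'

giskip


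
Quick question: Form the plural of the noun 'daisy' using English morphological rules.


Apply rule: Change -y to -ies (consonant + y). 'daisy' becomes 'daisies'.

daisies


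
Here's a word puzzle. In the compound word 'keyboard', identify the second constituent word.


Split 'keyboard' into 'key' + 'board'. The second part is 'board'.

board


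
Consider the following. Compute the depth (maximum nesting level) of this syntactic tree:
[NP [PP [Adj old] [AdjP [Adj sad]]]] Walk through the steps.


Count bracket nesting levels:
'[' at pos 0: depth = 1
'[' at pos 4: depth = 2
'[' at pos 8: depth = 3
'[' at pos 18: depth = 3
'[' at pos 24: depth = 4
Maximum depth reached: 4

4


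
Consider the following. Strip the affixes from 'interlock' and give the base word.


Remove prefix 'inter' from 'interlock' to get root 'lock'.

lock


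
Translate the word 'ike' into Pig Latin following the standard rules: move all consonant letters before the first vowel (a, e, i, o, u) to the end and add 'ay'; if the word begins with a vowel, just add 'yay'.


'ike' starts with a vowel, so add 'yay': 'ikeyay'.

ikeyay


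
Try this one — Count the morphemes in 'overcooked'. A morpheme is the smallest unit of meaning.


Decomposition: over- (prefix) + cook (root) + -ed (suffix) = 3 morpheme(s)

3 morphemes


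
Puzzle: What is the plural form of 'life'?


Apply rule: Change -fe to -ves. 'life' becomes 'lives'.

lives


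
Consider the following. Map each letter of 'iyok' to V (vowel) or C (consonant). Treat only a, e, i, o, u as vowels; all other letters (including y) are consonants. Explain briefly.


Letter mapping: i = V, y = C, o = V, k = C.

VCVC


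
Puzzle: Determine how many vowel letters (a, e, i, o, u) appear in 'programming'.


Vowels in 'programming': o, a, i = 3 vowels.

3


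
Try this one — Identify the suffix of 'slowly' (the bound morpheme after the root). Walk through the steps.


The word 'slowly' = 'slow' (root) + '-ly' (suffix). The suffix is '-ly'.

ly


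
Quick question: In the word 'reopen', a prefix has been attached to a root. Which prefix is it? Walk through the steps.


The word 'reopen' = 're' (prefix) + 'open' (root). The prefix is 're'.

re


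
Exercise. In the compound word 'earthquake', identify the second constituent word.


Split 'earthquake' into 'earth' + 'quake'. The second part is 'quake'.

quake


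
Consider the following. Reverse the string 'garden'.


Reverse 'garden' character by character: 'nedrag'.

nedrag


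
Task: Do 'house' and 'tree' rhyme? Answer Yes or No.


Rime (stressed vowel + following sounds) of 'house': -ouse = /aʊs/
Rime of 'tree': -ee = /iː/
/aʊs/ and /iː/ are different ending sounds, so the words do not rhyme.

No


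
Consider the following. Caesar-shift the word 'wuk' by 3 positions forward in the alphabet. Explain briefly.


Shift each letter by 3: w -> z, u -> x, k -> n. Result: 'zxn'.

zxn


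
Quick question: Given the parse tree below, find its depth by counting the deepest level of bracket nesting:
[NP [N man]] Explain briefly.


Count bracket nesting levels:
'[' at pos 0: depth = 1
'[' at pos 4: depth = 2
Maximum depth reached: 2

2


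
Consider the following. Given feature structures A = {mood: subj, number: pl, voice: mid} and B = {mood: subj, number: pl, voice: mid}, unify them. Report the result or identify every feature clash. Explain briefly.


Compare features:
mood: A=subj vs B=subj -> unified: subj
number: A=pl vs B=pl -> unified: pl
voice: A=mid vs B=mid -> unified: mid
No clashes found.

Unified: {mood: subj, number: pl, voice: mid}


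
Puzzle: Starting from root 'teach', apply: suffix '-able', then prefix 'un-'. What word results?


Step 1: Add suffix '-able' to 'teach' = 'teachable'
Step 2: Add prefix 'un-' to 'teachable' = 'unteachable'

unteachable


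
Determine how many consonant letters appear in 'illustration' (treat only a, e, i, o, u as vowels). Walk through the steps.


Consonants in 'illustration': l, l, s, t, r, t, n = 7 consonants.

7


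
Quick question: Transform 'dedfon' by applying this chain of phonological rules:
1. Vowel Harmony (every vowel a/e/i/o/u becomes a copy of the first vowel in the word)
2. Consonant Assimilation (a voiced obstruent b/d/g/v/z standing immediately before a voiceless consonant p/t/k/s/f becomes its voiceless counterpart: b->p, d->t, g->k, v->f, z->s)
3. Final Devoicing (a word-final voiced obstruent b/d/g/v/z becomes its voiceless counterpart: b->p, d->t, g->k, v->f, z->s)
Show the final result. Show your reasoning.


Starting form: 'dedfon'
Rule 1: Vowel Harmony: all vowels become 'e' (matching first vowel). 'dedfon' -> 'dedfen'
Rule 2: Consonant Assimilation: voiced obstruent before voiceless consonant becomes voiceless ('df' -> 'tf'). 'dedfen' -> 'detfen'
Rule 3: Final Devoicing: final consonant 'n' is not one of the voiced obstruents b/d/g/v/z. No change.
Final form: 'detfen'

detfen


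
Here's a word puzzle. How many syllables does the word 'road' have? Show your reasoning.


Break 'road' into syllables: road -> road = 1 syllable

1 syllable


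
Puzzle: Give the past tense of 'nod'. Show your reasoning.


Apply rule: Double final consonant and add -ed. 'nod' becomes 'nodded'.

nodded


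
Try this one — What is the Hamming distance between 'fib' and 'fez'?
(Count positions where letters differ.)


Alignment:
Position 1: 'f' vs 'f' = match
Position 2: 'i' vs 'e' = DIFFER
Position 3: 'b' vs 'z' = DIFFER
Total differences: 2

2


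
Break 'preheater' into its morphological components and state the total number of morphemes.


Step 1: Identify prefix: 'pre' (meaning: before)
Step 2: Identify root: 'heat'
Step 3: Identify suffix(es): 'er'
Decomposition: pre- (prefix: before) + heat (root) + -er (suffix: one who)
Total morphemes: 3

3 morphemes (pre- (prefix: before) + heat (root) + -er (suffix: one who))


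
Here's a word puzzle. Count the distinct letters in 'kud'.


Unique letters in 'kud': {d, k, u} = 3 distinct letters.

3


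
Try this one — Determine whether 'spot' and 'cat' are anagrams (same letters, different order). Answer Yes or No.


Sorted letters of 'spot': 'opst'
Sorted letters of 'cat': 'act'
They do not match.

No


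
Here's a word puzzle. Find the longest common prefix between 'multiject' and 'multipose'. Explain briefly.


Compare from the start: 5 characters match: 'multi'. Mismatch at position 6: 'j' vs 'p'.

multi


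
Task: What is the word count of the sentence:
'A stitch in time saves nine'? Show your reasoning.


Split into words: A | stitch | in | time | saves | nine = 6 words.

6
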